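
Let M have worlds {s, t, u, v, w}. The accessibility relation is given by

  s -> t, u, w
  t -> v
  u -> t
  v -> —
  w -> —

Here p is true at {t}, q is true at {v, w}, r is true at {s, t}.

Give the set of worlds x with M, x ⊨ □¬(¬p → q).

s: successors {t, u, w}; ¬(¬p → q) there: t:F, u:T, w:F. ✗
t: successors {v}; ¬(¬p → q) there: v:F. ✗
u: successors {t}; ¬(¬p → q) there: t:F. ✗
v: no successors, so □¬(¬p → q) holds vacuously. ✓
w: no successors, so □¬(¬p → q) holds vacuously. ✓

{v, w}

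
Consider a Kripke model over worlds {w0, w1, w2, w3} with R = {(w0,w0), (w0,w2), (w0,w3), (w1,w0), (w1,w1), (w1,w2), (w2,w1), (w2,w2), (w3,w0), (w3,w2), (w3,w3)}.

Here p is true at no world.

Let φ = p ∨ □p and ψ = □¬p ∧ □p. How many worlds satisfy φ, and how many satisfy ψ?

For p ∨ □p:
w0: p is F, □p is F. ✗
w1: p is F, □p is F. ✗
w2: p is F, □p is F. ✗
w3: p is F, □p is F. ✗
— 0 worlds.
For □¬p ∧ □p:
w0: □¬p is T, □p is F. ✗
w1: □¬p is T, □p is F. ✗
w2: □¬p is T, □p is F. ✗
w3: □¬p is T, □p is F. ✗
— 0 worlds.

0 and 0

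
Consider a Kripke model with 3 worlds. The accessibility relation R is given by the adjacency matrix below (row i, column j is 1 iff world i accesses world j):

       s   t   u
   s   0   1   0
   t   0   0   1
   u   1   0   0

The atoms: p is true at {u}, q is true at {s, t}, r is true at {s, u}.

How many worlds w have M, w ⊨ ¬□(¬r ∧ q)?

s: □(¬r ∧ q) is T. ✗
t: □(¬r ∧ q) is F. ✓
u: □(¬r ∧ q) is F. ✓
Satisfying worlds: {t, u}.

2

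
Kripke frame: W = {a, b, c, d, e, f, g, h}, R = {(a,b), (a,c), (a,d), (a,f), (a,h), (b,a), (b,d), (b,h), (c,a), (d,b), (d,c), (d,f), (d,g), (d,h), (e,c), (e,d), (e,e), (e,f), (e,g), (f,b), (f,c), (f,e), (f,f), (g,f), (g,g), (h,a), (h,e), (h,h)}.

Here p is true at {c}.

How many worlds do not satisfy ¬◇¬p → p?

a: ¬◇¬p is F, p is F. ✓
b: ¬◇¬p is F, p is F. ✓
c: ¬◇¬p is F, p is T. ✓
d: ¬◇¬p is F, p is F. ✓
e: ¬◇¬p is F, p is F. ✓
f: ¬◇¬p is F, p is F. ✓
g: ¬◇¬p is F, p is F. ✓
h: ¬◇¬p is F, p is F. ✓
Satisfying worlds: {a, b, c, d, e, f, g, h}.
So ¬◇¬p → p fails at the other 0 worlds.

0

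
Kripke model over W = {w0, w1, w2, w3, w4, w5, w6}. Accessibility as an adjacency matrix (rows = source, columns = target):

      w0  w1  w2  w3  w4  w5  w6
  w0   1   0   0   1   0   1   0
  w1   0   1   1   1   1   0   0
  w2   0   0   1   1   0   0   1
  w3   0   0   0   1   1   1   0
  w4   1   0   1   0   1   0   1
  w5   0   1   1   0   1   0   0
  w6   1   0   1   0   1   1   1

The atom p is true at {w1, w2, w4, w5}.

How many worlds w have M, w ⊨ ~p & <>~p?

3

w0: ~p is T, <>~p is T. ✓
w1: ~p is F, <>~p is T. ✗
w2: ~p is F, <>~p is T. ✗
w3: ~p is T, <>~p is T. ✓
w4: ~p is F, <>~p is T. ✗
w5: ~p is F, <>~p is F. ✗
w6: ~p is T, <>~p is T. ✓
Satisfying worlds: {w0, w3, w6}.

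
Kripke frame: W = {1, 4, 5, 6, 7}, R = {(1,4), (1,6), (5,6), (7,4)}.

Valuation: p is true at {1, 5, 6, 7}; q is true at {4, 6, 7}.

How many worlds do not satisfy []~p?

2

1: successors {4, 6}; ~p there: 4:T, 6:F. ✗
4: no successors, so []~p holds vacuously. ✓
5: successors {6}; ~p there: 6:F. ✗
6: no successors, so []~p holds vacuously. ✓
7: successors {4}; ~p there: 4:T. ✓
Satisfying worlds: {4, 6, 7}.
So []~p fails at the other 2 worlds.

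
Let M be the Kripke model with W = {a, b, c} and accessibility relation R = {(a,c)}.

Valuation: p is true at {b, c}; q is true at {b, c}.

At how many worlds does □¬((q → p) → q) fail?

1

a: successors {c}; ¬((q → p) → q) there: c:F. ✗
b: no successors, so □¬((q → p) → q) holds vacuously. ✓
c: no successors, so □¬((q → p) → q) holds vacuously. ✓
Satisfying worlds: {b, c}.
So □¬((q → p) → q) fails at the other 1 world.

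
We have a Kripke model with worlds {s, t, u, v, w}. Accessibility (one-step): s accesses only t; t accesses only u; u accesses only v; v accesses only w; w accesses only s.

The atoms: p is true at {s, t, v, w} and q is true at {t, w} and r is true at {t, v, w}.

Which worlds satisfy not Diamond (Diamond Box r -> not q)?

s: Diamond (Diamond Box r -> not q) is F. ✓
t: Diamond (Diamond Box r -> not q) is T. ✗
u: Diamond (Diamond Box r -> not q) is T. ✗
v: Diamond (Diamond Box r -> not q) is F. ✓
w: Diamond (Diamond Box r -> not q) is T. ✗

{s, v}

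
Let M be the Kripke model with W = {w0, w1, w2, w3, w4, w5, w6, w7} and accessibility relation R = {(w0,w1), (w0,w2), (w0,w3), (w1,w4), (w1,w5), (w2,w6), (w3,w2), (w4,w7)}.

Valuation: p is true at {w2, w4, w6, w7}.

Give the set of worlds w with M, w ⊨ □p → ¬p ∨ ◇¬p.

w0: □p is F, ¬p ∨ ◇¬p is T. ✓
w1: □p is F, ¬p ∨ ◇¬p is T. ✓
w2: □p is T, ¬p ∨ ◇¬p is F. ✗
w3: □p is T, ¬p ∨ ◇¬p is T. ✓
w4: □p is T, ¬p ∨ ◇¬p is F. ✗
w5: □p is T, ¬p ∨ ◇¬p is T. ✓
w6: □p is T, ¬p ∨ ◇¬p is F. ✗
w7: □p is T, ¬p ∨ ◇¬p is F. ✗

{w0, w1, w3, w5}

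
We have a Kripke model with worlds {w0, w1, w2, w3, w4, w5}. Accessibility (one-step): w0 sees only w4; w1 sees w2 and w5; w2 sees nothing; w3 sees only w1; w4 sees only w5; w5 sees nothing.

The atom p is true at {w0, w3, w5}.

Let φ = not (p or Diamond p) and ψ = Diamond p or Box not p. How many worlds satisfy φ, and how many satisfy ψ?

For not (p or Diamond p):
w0: p or Diamond p is T. ✗
w1: p or Diamond p is T. ✗
w2: p or Diamond p is F. ✓
w3: p or Diamond p is T. ✗
w4: p or Diamond p is T. ✗
w5: p or Diamond p is T. ✗
— 1 world.
For Diamond p or Box not p:
w0: Diamond p is F, Box not p is T. ✓
w1: Diamond p is T, Box not p is F. ✓
w2: Diamond p is F, Box not p is T. ✓
w3: Diamond p is F, Box not p is T. ✓
w4: Diamond p is T, Box not p is F. ✓
w5: Diamond p is F, Box not p is T. ✓
— 6 worlds.

1 and 6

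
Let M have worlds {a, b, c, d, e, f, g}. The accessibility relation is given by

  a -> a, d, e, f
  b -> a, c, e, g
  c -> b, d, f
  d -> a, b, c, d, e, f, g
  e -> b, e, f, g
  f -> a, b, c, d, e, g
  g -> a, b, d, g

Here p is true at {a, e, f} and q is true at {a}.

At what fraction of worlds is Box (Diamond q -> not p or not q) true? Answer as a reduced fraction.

2/7

a: successors {a, d, e, f}; Diamond q -> not p or not q there: a:F, d:T, e:T, f:T. ✗
b: successors {a, c, e, g}; Diamond q -> not p or not q there: a:F, c:T, e:T, g:T. ✗
c: successors {b, d, f}; Diamond q -> not p or not q there: b:T, d:T, f:T. ✓
d: successors {a, b, c, d, e, f, g}; Diamond q -> not p or not q there: a:F, b:T, c:T, d:T, e:T, f:T, g:T. ✗
e: successors {b, e, f, g}; Diamond q -> not p or not q there: b:T, e:T, f:T, g:T. ✓
f: successors {a, b, c, d, e, g}; Diamond q -> not p or not q there: a:F, b:T, c:T, d:T, e:T, g:T. ✗
g: successors {a, b, d, g}; Diamond q -> not p or not q there: a:F, b:T, d:T, g:T. ✗
That's 2 of 7 worlds, so 2/7.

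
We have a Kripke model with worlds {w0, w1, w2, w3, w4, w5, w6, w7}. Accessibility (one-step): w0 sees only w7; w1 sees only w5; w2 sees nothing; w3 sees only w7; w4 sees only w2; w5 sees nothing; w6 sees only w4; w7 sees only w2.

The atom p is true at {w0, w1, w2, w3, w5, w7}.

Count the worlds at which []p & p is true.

6

w0: []p is T, p is T. ✓
w1: []p is T, p is T. ✓
w2: []p is T, p is T. ✓
w3: []p is T, p is T. ✓
w4: []p is T, p is F. ✗
w5: []p is T, p is T. ✓
w6: []p is F, p is F. ✗
w7: []p is T, p is T. ✓
Satisfying worlds: {w0, w1, w2, w3, w5, w7}.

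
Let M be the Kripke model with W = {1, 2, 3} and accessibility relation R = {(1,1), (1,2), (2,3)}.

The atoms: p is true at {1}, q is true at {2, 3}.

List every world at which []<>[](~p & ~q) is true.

1: successors {1, 2}; <>[](~p & ~q) there: 1:F, 2:T. ✗
2: successors {3}; <>[](~p & ~q) there: 3:F. ✗
3: no successors, so []<>[](~p & ~q) holds vacuously. ✓

{3}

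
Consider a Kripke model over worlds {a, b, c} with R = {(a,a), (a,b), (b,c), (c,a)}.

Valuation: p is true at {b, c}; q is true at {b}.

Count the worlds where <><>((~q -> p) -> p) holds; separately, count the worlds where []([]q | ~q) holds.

For <><>((~q -> p) -> p):
a: successors {a, b}; <>((~q -> p) -> p) there: a:T, b:T. ✓
b: successors {c}; <>((~q -> p) -> p) there: c:T. ✓
c: successors {a}; <>((~q -> p) -> p) there: a:T. ✓
— 3 worlds.
For []([]q | ~q):
a: successors {a, b}; []q | ~q there: a:T, b:F. ✗
b: successors {c}; []q | ~q there: c:T. ✓
c: successors {a}; []q | ~q there: a:T. ✓
— 2 worlds.

3 and 2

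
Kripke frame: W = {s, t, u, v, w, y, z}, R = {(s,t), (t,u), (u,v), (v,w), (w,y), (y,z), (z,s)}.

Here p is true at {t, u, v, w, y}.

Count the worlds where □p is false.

2

s: successors {t}; p there: t:T. ✓
t: successors {u}; p there: u:T. ✓
u: successors {v}; p there: v:T. ✓
v: successors {w}; p there: w:T. ✓
w: successors {y}; p there: y:T. ✓
y: successors {z}; p there: z:F. ✗
z: successors {s}; p there: s:F. ✗
Satisfying worlds: {s, t, u, v, w}.
So □p fails at the other 2 worlds.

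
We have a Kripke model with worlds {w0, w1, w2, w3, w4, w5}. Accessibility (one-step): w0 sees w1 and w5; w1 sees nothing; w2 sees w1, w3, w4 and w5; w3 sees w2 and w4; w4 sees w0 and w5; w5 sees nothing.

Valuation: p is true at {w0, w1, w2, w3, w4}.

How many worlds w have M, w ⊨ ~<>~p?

3

w0: <>~p is T. ✗
w1: <>~p is F. ✓
w2: <>~p is T. ✗
w3: <>~p is F. ✓
w4: <>~p is T. ✗
w5: <>~p is F. ✓
Satisfying worlds: {w1, w3, w5}.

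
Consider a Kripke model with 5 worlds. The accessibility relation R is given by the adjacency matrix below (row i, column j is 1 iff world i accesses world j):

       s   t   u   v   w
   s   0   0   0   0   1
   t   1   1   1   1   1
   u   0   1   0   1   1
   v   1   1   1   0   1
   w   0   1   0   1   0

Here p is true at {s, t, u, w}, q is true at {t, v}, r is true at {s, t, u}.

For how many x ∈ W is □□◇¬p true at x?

0

s: successors {w}; □◇¬p there: w:F. ✗
t: successors {s, t, u, v, w}; □◇¬p there: s:T, t:F, u:F, v:F, w:F. ✗
u: successors {t, v, w}; □◇¬p there: t:F, v:F, w:F. ✗
v: successors {s, t, u, w}; □◇¬p there: s:T, t:F, u:F, w:F. ✗
w: successors {t, v}; □◇¬p there: t:F, v:F. ✗
Satisfying worlds: ∅.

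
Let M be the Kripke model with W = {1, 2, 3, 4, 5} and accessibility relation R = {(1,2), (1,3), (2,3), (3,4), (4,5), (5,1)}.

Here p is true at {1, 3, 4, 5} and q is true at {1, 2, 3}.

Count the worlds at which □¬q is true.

2

1: successors {2, 3}; ¬q there: 2:F, 3:F. ✗
2: successors {3}; ¬q there: 3:F. ✗
3: successors {4}; ¬q there: 4:T. ✓
4: successors {5}; ¬q there: 5:T. ✓
5: successors {1}; ¬q there: 1:F. ✗
Satisfying worlds: {3, 4}.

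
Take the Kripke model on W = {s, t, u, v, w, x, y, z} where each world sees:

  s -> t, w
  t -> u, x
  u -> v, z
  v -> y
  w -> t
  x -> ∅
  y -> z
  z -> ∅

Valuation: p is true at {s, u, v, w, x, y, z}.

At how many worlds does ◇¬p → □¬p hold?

7

s: ◇¬p is T, □¬p is F. ✗
t: ◇¬p is F, □¬p is F. ✓
u: ◇¬p is F, □¬p is F. ✓
v: ◇¬p is F, □¬p is F. ✓
w: ◇¬p is T, □¬p is T. ✓
x: ◇¬p is F, □¬p is T. ✓
y: ◇¬p is F, □¬p is F. ✓
z: ◇¬p is F, □¬p is T. ✓
Satisfying worlds: {t, u, v, w, x, y, z}.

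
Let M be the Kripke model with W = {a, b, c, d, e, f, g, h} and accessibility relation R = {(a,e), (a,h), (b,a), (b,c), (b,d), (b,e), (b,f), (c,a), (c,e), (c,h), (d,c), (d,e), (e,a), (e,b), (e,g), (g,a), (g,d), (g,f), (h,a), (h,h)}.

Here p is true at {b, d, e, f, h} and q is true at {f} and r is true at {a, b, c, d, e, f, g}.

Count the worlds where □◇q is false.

7

a: successors {e, h}; ◇q there: e:F, h:F. ✗
b: successors {a, c, d, e, f}; ◇q there: a:F, c:F, d:F, e:F, f:F. ✗
c: successors {a, e, h}; ◇q there: a:F, e:F, h:F. ✗
d: successors {c, e}; ◇q there: c:F, e:F. ✗
e: successors {a, b, g}; ◇q there: a:F, b:T, g:T. ✗
f: no successors, so □◇q holds vacuously. ✓
g: successors {a, d, f}; ◇q there: a:F, d:F, f:F. ✗
h: successors {a, h}; ◇q there: a:F, h:F. ✗
Satisfying worlds: {f}.
So □◇q fails at the other 7 worlds.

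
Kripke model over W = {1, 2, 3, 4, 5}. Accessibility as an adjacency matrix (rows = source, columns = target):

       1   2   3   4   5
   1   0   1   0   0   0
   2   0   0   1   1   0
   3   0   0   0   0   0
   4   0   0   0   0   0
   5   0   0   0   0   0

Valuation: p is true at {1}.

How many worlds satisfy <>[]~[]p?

1: successors {2}; []~[]p there: 2:F. ✗
2: successors {3, 4}; []~[]p there: 3:T, 4:T. ✓
3: no successors, so <>[]~[]p fails. ✗
4: no successors, so <>[]~[]p fails. ✗
5: no successors, so <>[]~[]p fails. ✗
Satisfying worlds: {2}.

1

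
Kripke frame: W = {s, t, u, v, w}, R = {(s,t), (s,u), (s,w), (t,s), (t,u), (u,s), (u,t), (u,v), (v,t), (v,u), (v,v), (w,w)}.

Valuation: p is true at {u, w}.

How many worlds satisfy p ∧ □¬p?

s: p is F, □¬p is F. ✗
t: p is F, □¬p is F. ✗
u: p is T, □¬p is T. ✓
v: p is F, □¬p is F. ✗
w: p is T, □¬p is F. ✗
Satisfying worlds: {u}.

1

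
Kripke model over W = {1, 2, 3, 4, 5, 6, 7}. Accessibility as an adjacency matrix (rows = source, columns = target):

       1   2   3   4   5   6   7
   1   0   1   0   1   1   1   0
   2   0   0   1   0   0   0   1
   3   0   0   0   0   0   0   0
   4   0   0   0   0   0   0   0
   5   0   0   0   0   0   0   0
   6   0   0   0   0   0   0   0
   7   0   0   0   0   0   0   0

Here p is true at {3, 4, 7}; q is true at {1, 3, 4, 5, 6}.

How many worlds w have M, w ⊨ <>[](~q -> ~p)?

1: successors {2, 4, 5, 6}; [](~q -> ~p) there: 2:F, 4:T, 5:T, 6:T. ✓
2: successors {3, 7}; [](~q -> ~p) there: 3:T, 7:T. ✓
3: no successors, so <>[](~q -> ~p) fails. ✗
4: no successors, so <>[](~q -> ~p) fails. ✗
5: no successors, so <>[](~q -> ~p) fails. ✗
6: no successors, so <>[](~q -> ~p) fails. ✗
7: no successors, so <>[](~q -> ~p) fails. ✗
Satisfying worlds: {1, 2}.

2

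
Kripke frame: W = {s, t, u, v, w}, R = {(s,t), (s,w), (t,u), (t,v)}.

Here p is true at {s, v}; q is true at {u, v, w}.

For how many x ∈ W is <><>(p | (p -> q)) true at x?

1

s: successors {t, w}; <>(p | (p -> q)) there: t:T, w:F. ✓
t: successors {u, v}; <>(p | (p -> q)) there: u:F, v:F. ✗
u: no successors, so <><>(p | (p -> q)) fails. ✗
v: no successors, so <><>(p | (p -> q)) fails. ✗
w: no successors, so <><>(p | (p -> q)) fails. ✗
Satisfying worlds: {s}.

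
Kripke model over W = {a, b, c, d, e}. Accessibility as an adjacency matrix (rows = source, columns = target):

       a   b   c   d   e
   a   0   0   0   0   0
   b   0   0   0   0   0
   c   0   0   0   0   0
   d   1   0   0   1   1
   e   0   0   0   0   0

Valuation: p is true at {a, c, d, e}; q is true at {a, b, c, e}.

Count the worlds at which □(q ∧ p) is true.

4

a: no successors, so □(q ∧ p) holds vacuously. ✓
b: no successors, so □(q ∧ p) holds vacuously. ✓
c: no successors, so □(q ∧ p) holds vacuously. ✓
d: successors {a, d, e}; q ∧ p there: a:T, d:F, e:T. ✗
e: no successors, so □(q ∧ p) holds vacuously. ✓
Satisfying worlds: {a, b, c, e}.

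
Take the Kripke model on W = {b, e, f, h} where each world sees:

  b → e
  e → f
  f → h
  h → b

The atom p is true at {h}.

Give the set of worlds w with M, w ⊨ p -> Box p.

{b, e, f}

b: p is F, Box p is F. ✓
e: p is F, Box p is F. ✓
f: p is F, Box p is T. ✓
h: p is T, Box p is F. ✗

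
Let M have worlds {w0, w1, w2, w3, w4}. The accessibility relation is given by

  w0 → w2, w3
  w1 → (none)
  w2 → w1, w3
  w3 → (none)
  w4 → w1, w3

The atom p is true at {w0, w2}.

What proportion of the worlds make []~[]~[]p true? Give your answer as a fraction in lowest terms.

2/5

w0: successors {w2, w3}; ~[]~[]p there: w2:T, w3:F. ✗
w1: no successors, so []~[]~[]p holds vacuously. ✓
w2: successors {w1, w3}; ~[]~[]p there: w1:F, w3:F. ✗
w3: no successors, so []~[]~[]p holds vacuously. ✓
w4: successors {w1, w3}; ~[]~[]p there: w1:F, w3:F. ✗
That's 2 of 5 worlds, so 2/5.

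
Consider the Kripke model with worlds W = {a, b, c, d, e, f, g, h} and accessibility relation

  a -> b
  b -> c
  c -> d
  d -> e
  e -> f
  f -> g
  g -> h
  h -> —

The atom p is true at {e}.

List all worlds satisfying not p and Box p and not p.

a: not p and Box p is F, not p is T. ✗
b: not p and Box p is F, not p is T. ✗
c: not p and Box p is F, not p is T. ✗
d: not p and Box p is T, not p is T. ✓
e: not p and Box p is F, not p is F. ✗
f: not p and Box p is F, not p is T. ✗
g: not p and Box p is F, not p is T. ✗
h: not p and Box p is T, not p is T. ✓

{d, h}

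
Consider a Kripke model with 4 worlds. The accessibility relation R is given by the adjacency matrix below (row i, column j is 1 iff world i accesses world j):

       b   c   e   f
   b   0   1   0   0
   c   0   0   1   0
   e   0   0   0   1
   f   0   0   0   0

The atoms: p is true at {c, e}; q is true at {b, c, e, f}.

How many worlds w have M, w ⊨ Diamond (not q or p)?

2

b: successors {c}; not q or p there: c:T. ✓
c: successors {e}; not q or p there: e:T. ✓
e: successors {f}; not q or p there: f:F. ✗
f: no successors, so Diamond (not q or p) fails. ✗
Satisfying worlds: {b, c}.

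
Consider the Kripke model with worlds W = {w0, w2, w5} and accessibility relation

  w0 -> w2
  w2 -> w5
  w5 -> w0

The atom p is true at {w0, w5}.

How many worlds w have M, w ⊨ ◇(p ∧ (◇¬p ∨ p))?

w0: successors {w2}; p ∧ (◇¬p ∨ p) there: w2:F. ✗
w2: successors {w5}; p ∧ (◇¬p ∨ p) there: w5:T. ✓
w5: successors {w0}; p ∧ (◇¬p ∨ p) there: w0:T. ✓
Satisfying worlds: {w2, w5}.

2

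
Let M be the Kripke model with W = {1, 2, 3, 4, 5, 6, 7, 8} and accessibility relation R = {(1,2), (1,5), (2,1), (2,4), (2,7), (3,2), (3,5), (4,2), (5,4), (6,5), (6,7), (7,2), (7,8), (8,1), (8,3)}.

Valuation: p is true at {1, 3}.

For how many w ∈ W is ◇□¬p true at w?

6

1: successors {2, 5}; □¬p there: 2:F, 5:T. ✓
2: successors {1, 4, 7}; □¬p there: 1:T, 4:T, 7:T. ✓
3: successors {2, 5}; □¬p there: 2:F, 5:T. ✓
4: successors {2}; □¬p there: 2:F. ✗
5: successors {4}; □¬p there: 4:T. ✓
6: successors {5, 7}; □¬p there: 5:T, 7:T. ✓
7: successors {2, 8}; □¬p there: 2:F, 8:F. ✗
8: successors {1, 3}; □¬p there: 1:T, 3:T. ✓
Satisfying worlds: {1, 2, 3, 5, 6, 8}.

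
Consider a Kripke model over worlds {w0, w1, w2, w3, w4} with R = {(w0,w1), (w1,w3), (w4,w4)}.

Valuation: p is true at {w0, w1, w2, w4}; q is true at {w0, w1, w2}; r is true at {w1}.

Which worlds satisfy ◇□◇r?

w0: successors {w1}; □◇r there: w1:F. ✗
w1: successors {w3}; □◇r there: w3:T. ✓
w2: no successors, so ◇□◇r fails. ✗
w3: no successors, so ◇□◇r fails. ✗
w4: successors {w4}; □◇r there: w4:F. ✗

{w1}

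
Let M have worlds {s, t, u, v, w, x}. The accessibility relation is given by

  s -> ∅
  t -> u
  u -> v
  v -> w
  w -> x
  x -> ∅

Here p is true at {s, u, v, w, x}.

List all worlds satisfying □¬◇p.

{s, w, x}

s: no successors, so □¬◇p holds vacuously. ✓
t: successors {u}; ¬◇p there: u:F. ✗
u: successors {v}; ¬◇p there: v:F. ✗
v: successors {w}; ¬◇p there: w:F. ✗
w: successors {x}; ¬◇p there: x:T. ✓
x: no successors, so □¬◇p holds vacuously. ✓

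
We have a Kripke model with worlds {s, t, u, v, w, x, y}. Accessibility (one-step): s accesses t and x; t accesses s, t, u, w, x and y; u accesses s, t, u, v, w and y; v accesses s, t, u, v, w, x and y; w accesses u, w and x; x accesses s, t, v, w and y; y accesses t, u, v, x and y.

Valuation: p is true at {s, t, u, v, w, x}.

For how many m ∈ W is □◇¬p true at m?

2

s: successors {t, x}; ◇¬p there: t:T, x:T. ✓
t: successors {s, t, u, w, x, y}; ◇¬p there: s:F, t:T, u:T, w:F, x:T, y:T. ✗
u: successors {s, t, u, v, w, y}; ◇¬p there: s:F, t:T, u:T, v:T, w:F, y:T. ✗
v: successors {s, t, u, v, w, x, y}; ◇¬p there: s:F, t:T, u:T, v:T, w:F, x:T, y:T. ✗
w: successors {u, w, x}; ◇¬p there: u:T, w:F, x:T. ✗
x: successors {s, t, v, w, y}; ◇¬p there: s:F, t:T, v:T, w:F, y:T. ✗
y: successors {t, u, v, x, y}; ◇¬p there: t:T, u:T, v:T, x:T, y:T. ✓
Satisfying worlds: {s, y}.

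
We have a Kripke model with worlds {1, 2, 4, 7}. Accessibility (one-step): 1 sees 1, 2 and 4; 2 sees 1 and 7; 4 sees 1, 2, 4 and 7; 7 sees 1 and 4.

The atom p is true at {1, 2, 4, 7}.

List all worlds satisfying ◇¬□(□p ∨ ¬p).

∅

1: successors {1, 2, 4}; ¬□(□p ∨ ¬p) there: 1:F, 2:F, 4:F. ✗
2: successors {1, 7}; ¬□(□p ∨ ¬p) there: 1:F, 7:F. ✗
4: successors {1, 2, 4, 7}; ¬□(□p ∨ ¬p) there: 1:F, 2:F, 4:F, 7:F. ✗
7: successors {1, 4}; ¬□(□p ∨ ¬p) there: 1:F, 4:F. ✗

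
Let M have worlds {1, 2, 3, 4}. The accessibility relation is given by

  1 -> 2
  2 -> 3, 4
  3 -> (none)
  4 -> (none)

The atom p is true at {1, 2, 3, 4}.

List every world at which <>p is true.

{1, 2}

1: successors {2}; p there: 2:T. ✓
2: successors {3, 4}; p there: 3:T, 4:T. ✓
3: no successors, so <>p fails. ✗
4: no successors, so <>p fails. ✗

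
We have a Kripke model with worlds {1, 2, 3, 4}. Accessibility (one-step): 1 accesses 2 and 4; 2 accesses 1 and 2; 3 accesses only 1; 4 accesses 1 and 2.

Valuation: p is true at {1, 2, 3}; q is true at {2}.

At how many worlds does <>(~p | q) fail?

1

1: successors {2, 4}; ~p | q there: 2:T, 4:T. ✓
2: successors {1, 2}; ~p | q there: 1:F, 2:T. ✓
3: successors {1}; ~p | q there: 1:F. ✗
4: successors {1, 2}; ~p | q there: 1:F, 2:T. ✓
Satisfying worlds: {1, 2, 4}.
So <>(~p | q) fails at the other 1 world.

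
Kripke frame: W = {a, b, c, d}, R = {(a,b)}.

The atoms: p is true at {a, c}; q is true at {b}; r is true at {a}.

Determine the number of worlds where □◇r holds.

a: successors {b}; ◇r there: b:F. ✗
b: no successors, so □◇r holds vacuously. ✓
c: no successors, so □◇r holds vacuously. ✓
d: no successors, so □◇r holds vacuously. ✓
Satisfying worlds: {b, c, d}.

3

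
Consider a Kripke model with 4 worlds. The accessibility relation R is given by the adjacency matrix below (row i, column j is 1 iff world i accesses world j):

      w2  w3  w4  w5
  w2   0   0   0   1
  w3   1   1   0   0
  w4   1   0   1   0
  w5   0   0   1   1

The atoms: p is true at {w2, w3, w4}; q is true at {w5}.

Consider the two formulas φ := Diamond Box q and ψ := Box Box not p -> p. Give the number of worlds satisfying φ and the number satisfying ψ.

2 and 4

For Diamond Box q:
w2: successors {w5}; Box q there: w5:F. ✗
w3: successors {w2, w3}; Box q there: w2:T, w3:F. ✓
w4: successors {w2, w4}; Box q there: w2:T, w4:F. ✓
w5: successors {w4, w5}; Box q there: w4:F, w5:F. ✗
— 2 worlds.
For Box Box not p -> p:
w2: Box Box not p is F, p is T. ✓
w3: Box Box not p is F, p is T. ✓
w4: Box Box not p is F, p is T. ✓
w5: Box Box not p is F, p is F. ✓
— 4 worlds.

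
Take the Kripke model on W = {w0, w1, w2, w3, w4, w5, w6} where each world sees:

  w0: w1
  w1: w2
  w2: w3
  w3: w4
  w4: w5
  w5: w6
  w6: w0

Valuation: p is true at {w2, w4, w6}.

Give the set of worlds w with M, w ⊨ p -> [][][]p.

w0: p is F, [][][]p is F. ✓
w1: p is F, [][][]p is T. ✓
w2: p is T, [][][]p is F. ✗
w3: p is F, [][][]p is T. ✓
w4: p is T, [][][]p is F. ✗
w5: p is F, [][][]p is F. ✓
w6: p is T, [][][]p is T. ✓

{w0, w1, w3, w5, w6}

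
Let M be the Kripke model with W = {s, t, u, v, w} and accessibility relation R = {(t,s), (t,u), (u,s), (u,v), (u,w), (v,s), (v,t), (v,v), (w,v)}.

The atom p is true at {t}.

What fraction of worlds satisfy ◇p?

1/5

s: no successors, so ◇p fails. ✗
t: successors {s, u}; p there: s:F, u:F. ✗
u: successors {s, v, w}; p there: s:F, v:F, w:F. ✗
v: successors {s, t, v}; p there: s:F, t:T, v:F. ✓
w: successors {v}; p there: v:F. ✗
That's 1 of 5 worlds, so 1/5.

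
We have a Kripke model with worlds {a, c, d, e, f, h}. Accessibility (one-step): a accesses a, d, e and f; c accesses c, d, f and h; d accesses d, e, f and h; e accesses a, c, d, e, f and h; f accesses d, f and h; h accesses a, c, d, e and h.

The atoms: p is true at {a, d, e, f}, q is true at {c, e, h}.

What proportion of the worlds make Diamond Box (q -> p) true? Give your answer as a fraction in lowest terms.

1/2

a: successors {a, d, e, f}; Box (q -> p) there: a:T, d:F, e:F, f:F. ✓
c: successors {c, d, f, h}; Box (q -> p) there: c:F, d:F, f:F, h:F. ✗
d: successors {d, e, f, h}; Box (q -> p) there: d:F, e:F, f:F, h:F. ✗
e: successors {a, c, d, e, f, h}; Box (q -> p) there: a:T, c:F, d:F, e:F, f:F, h:F. ✓
f: successors {d, f, h}; Box (q -> p) there: d:F, f:F, h:F. ✗
h: successors {a, c, d, e, h}; Box (q -> p) there: a:T, c:F, d:F, e:F, h:F. ✓
That's 3 of 6 worlds, so 3/6 = 1/2.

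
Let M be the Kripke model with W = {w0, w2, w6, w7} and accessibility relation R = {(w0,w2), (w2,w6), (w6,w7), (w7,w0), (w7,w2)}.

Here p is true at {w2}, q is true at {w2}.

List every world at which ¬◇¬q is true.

{w0}

w0: ◇¬q is F. ✓
w2: ◇¬q is T. ✗
w6: ◇¬q is T. ✗
w7: ◇¬q is T. ✗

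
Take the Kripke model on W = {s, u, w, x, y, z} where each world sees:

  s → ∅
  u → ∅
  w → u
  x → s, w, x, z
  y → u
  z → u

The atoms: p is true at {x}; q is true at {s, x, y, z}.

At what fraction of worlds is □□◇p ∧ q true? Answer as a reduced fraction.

1/2

s: □□◇p is T, q is T. ✓
u: □□◇p is T, q is F. ✗
w: □□◇p is T, q is F. ✗
x: □□◇p is F, q is T. ✗
y: □□◇p is T, q is T. ✓
z: □□◇p is T, q is T. ✓
That's 3 of 6 worlds, so 3/6 = 1/2.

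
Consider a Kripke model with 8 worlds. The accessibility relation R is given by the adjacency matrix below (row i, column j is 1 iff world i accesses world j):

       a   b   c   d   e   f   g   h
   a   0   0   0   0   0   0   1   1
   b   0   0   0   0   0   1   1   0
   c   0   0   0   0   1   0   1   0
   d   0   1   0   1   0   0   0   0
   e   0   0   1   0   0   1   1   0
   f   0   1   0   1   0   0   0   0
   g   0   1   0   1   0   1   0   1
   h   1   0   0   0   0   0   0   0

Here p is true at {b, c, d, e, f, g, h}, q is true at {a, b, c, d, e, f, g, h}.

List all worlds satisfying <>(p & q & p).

{a, b, c, d, e, f, g}

a: successors {g, h}; p & q & p there: g:T, h:T. ✓
b: successors {f, g}; p & q & p there: f:T, g:T. ✓
c: successors {e, g}; p & q & p there: e:T, g:T. ✓
d: successors {b, d}; p & q & p there: b:T, d:T. ✓
e: successors {c, f, g}; p & q & p there: c:T, f:T, g:T. ✓
f: successors {b, d}; p & q & p there: b:T, d:T. ✓
g: successors {b, d, f, h}; p & q & p there: b:T, d:T, f:T, h:T. ✓
h: successors {a}; p & q & p there: a:F. ✗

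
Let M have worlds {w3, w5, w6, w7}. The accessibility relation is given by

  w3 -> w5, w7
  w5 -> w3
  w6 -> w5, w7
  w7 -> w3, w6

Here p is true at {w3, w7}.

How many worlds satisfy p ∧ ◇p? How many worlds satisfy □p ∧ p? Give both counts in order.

2 and 0

For p ∧ ◇p:
w3: p is T, ◇p is T. ✓
w5: p is F, ◇p is T. ✗
w6: p is F, ◇p is T. ✗
w7: p is T, ◇p is T. ✓
— 2 worlds.
For □p ∧ p:
w3: □p is F, p is T. ✗
w5: □p is T, p is F. ✗
w6: □p is F, p is F. ✗
w7: □p is F, p is T. ✗
— 0 worlds.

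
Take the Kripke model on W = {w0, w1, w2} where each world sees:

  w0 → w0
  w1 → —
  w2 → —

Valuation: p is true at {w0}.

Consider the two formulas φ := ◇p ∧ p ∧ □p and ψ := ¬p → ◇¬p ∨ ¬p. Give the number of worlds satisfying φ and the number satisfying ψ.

For ◇p ∧ p ∧ □p:
w0: ◇p ∧ p is T, □p is T. ✓
w1: ◇p ∧ p is F, □p is T. ✗
w2: ◇p ∧ p is F, □p is T. ✗
— 1 world.
For ¬p → ◇¬p ∨ ¬p:
w0: ¬p is F, ◇¬p ∨ ¬p is F. ✓
w1: ¬p is T, ◇¬p ∨ ¬p is T. ✓
w2: ¬p is T, ◇¬p ∨ ¬p is T. ✓
— 3 worlds.

1 and 3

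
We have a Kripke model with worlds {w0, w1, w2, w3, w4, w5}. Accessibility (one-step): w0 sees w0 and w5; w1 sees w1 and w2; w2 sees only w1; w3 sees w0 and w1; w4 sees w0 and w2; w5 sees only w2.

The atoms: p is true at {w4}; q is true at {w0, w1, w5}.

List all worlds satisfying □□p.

w0: successors {w0, w5}; □p there: w0:F, w5:F. ✗
w1: successors {w1, w2}; □p there: w1:F, w2:F. ✗
w2: successors {w1}; □p there: w1:F. ✗
w3: successors {w0, w1}; □p there: w0:F, w1:F. ✗
w4: successors {w0, w2}; □p there: w0:F, w2:F. ✗
w5: successors {w2}; □p there: w2:F. ✗

∅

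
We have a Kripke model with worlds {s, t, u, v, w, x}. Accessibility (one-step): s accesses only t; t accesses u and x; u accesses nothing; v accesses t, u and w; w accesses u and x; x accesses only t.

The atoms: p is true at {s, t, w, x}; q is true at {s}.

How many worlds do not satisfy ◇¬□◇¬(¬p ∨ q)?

s: successors {t}; ¬□◇¬(¬p ∨ q) there: t:T. ✓
t: successors {u, x}; ¬□◇¬(¬p ∨ q) there: u:F, x:F. ✗
u: no successors, so ◇¬□◇¬(¬p ∨ q) fails. ✗
v: successors {t, u, w}; ¬□◇¬(¬p ∨ q) there: t:T, u:F, w:T. ✓
w: successors {u, x}; ¬□◇¬(¬p ∨ q) there: u:F, x:F. ✗
x: successors {t}; ¬□◇¬(¬p ∨ q) there: t:T. ✓
Satisfying worlds: {s, v, x}.
So ◇¬□◇¬(¬p ∨ q) fails at the other 3 worlds.

3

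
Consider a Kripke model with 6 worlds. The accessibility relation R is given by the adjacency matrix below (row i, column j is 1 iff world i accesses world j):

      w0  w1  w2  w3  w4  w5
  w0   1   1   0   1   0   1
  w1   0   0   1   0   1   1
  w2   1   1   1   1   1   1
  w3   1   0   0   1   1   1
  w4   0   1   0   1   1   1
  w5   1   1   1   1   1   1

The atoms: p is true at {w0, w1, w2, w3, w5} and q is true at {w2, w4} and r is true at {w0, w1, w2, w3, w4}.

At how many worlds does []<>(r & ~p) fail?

w0: successors {w0, w1, w3, w5}; <>(r & ~p) there: w0:F, w1:T, w3:T, w5:T. ✗
w1: successors {w2, w4, w5}; <>(r & ~p) there: w2:T, w4:T, w5:T. ✓
w2: successors {w0, w1, w2, w3, w4, w5}; <>(r & ~p) there: w0:F, w1:T, w2:T, w3:T, w4:T, w5:T. ✗
w3: successors {w0, w3, w4, w5}; <>(r & ~p) there: w0:F, w3:T, w4:T, w5:T. ✗
w4: successors {w1, w3, w4, w5}; <>(r & ~p) there: w1:T, w3:T, w4:T, w5:T. ✓
w5: successors {w0, w1, w2, w3, w4, w5}; <>(r & ~p) there: w0:F, w1:T, w2:T, w3:T, w4:T, w5:T. ✗
Satisfying worlds: {w1, w4}.
So []<>(r & ~p) fails at the other 4 worlds.

4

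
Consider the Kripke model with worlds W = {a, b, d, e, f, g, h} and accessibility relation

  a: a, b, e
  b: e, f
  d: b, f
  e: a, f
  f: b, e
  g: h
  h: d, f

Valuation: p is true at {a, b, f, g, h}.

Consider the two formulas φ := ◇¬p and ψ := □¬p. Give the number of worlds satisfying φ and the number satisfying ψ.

4 and 0

For ◇¬p:
a: successors {a, b, e}; ¬p there: a:F, b:F, e:T. ✓
b: successors {e, f}; ¬p there: e:T, f:F. ✓
d: successors {b, f}; ¬p there: b:F, f:F. ✗
e: successors {a, f}; ¬p there: a:F, f:F. ✗
f: successors {b, e}; ¬p there: b:F, e:T. ✓
g: successors {h}; ¬p there: h:F. ✗
h: successors {d, f}; ¬p there: d:T, f:F. ✓
— 4 worlds.
For □¬p:
a: successors {a, b, e}; ¬p there: a:F, b:F, e:T. ✗
b: successors {e, f}; ¬p there: e:T, f:F. ✗
d: successors {b, f}; ¬p there: b:F, f:F. ✗
e: successors {a, f}; ¬p there: a:F, f:F. ✗
f: successors {b, e}; ¬p there: b:F, e:T. ✗
g: successors {h}; ¬p there: h:F. ✗
h: successors {d, f}; ¬p there: d:T, f:F. ✗
— 0 worlds.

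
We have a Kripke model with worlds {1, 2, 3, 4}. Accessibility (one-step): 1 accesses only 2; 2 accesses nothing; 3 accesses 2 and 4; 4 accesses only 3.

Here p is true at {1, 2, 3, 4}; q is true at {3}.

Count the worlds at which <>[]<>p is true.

2

1: successors {2}; []<>p there: 2:T. ✓
2: no successors, so <>[]<>p fails. ✗
3: successors {2, 4}; []<>p there: 2:T, 4:T. ✓
4: successors {3}; []<>p there: 3:F. ✗
Satisfying worlds: {1, 3}.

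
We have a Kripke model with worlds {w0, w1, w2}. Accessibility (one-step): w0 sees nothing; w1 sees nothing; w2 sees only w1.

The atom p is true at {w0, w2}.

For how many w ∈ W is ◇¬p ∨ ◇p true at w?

w0: ◇¬p is F, ◇p is F. ✗
w1: ◇¬p is F, ◇p is F. ✗
w2: ◇¬p is T, ◇p is F. ✓
Satisfying worlds: {w2}.

1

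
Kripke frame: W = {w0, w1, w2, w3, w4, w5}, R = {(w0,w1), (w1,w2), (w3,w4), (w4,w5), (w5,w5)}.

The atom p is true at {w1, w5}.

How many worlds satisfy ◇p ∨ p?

4

w0: ◇p is T, p is F. ✓
w1: ◇p is F, p is T. ✓
w2: ◇p is F, p is F. ✗
w3: ◇p is F, p is F. ✗
w4: ◇p is T, p is F. ✓
w5: ◇p is T, p is T. ✓
Satisfying worlds: {w0, w1, w4, w5}.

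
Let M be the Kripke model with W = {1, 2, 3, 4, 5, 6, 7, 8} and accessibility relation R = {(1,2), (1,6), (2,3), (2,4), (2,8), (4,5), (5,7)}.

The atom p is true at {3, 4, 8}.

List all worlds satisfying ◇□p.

{1, 2, 5}

1: successors {2, 6}; □p there: 2:T, 6:T. ✓
2: successors {3, 4, 8}; □p there: 3:T, 4:F, 8:T. ✓
3: no successors, so ◇□p fails. ✗
4: successors {5}; □p there: 5:F. ✗
5: successors {7}; □p there: 7:T. ✓
6: no successors, so ◇□p fails. ✗
7: no successors, so ◇□p fails. ✗
8: no successors, so ◇□p fails. ✗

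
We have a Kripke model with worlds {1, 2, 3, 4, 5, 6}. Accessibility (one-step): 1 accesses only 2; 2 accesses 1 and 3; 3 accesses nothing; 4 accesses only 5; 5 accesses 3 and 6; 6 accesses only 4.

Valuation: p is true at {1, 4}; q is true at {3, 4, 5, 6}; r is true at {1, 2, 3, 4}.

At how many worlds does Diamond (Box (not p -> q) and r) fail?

1: successors {2}; Box (not p -> q) and r there: 2:T. ✓
2: successors {1, 3}; Box (not p -> q) and r there: 1:F, 3:T. ✓
3: no successors, so Diamond (Box (not p -> q) and r) fails. ✗
4: successors {5}; Box (not p -> q) and r there: 5:F. ✗
5: successors {3, 6}; Box (not p -> q) and r there: 3:T, 6:F. ✓
6: successors {4}; Box (not p -> q) and r there: 4:T. ✓
Satisfying worlds: {1, 2, 5, 6}.
So Diamond (Box (not p -> q) and r) fails at the other 2 worlds.

2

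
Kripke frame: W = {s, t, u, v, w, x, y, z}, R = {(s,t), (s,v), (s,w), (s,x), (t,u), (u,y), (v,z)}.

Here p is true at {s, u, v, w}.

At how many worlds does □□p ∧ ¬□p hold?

s: □□p is F, ¬□p is T. ✗
t: □□p is F, ¬□p is F. ✗
u: □□p is T, ¬□p is T. ✓
v: □□p is T, ¬□p is T. ✓
w: □□p is T, ¬□p is F. ✗
x: □□p is T, ¬□p is F. ✗
y: □□p is T, ¬□p is F. ✗
z: □□p is T, ¬□p is F. ✗
Satisfying worlds: {u, v}.

2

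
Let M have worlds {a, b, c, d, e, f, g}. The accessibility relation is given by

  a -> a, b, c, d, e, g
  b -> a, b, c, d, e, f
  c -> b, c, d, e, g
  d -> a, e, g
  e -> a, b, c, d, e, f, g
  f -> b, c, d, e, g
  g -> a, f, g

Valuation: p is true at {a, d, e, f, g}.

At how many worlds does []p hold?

2

a: successors {a, b, c, d, e, g}; p there: a:T, b:F, c:F, d:T, e:T, g:T. ✗
b: successors {a, b, c, d, e, f}; p there: a:T, b:F, c:F, d:T, e:T, f:T. ✗
c: successors {b, c, d, e, g}; p there: b:F, c:F, d:T, e:T, g:T. ✗
d: successors {a, e, g}; p there: a:T, e:T, g:T. ✓
e: successors {a, b, c, d, e, f, g}; p there: a:T, b:F, c:F, d:T, e:T, f:T, g:T. ✗
f: successors {b, c, d, e, g}; p there: b:F, c:F, d:T, e:T, g:T. ✗
g: successors {a, f, g}; p there: a:T, f:T, g:T. ✓
Satisfying worlds: {d, g}.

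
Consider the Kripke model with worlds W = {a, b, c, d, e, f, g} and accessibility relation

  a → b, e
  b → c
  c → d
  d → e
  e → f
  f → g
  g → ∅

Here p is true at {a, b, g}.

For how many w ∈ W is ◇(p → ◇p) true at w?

5

a: successors {b, e}; p → ◇p there: b:F, e:T. ✓
b: successors {c}; p → ◇p there: c:T. ✓
c: successors {d}; p → ◇p there: d:T. ✓
d: successors {e}; p → ◇p there: e:T. ✓
e: successors {f}; p → ◇p there: f:T. ✓
f: successors {g}; p → ◇p there: g:F. ✗
g: no successors, so ◇(p → ◇p) fails. ✗
Satisfying worlds: {a, b, c, d, e}.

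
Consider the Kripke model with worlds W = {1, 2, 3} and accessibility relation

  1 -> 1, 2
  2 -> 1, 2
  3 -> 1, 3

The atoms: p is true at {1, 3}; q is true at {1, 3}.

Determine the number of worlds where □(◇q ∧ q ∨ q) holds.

1: successors {1, 2}; ◇q ∧ q ∨ q there: 1:T, 2:F. ✗
2: successors {1, 2}; ◇q ∧ q ∨ q there: 1:T, 2:F. ✗
3: successors {1, 3}; ◇q ∧ q ∨ q there: 1:T, 3:T. ✓
Satisfying worlds: {3}.

1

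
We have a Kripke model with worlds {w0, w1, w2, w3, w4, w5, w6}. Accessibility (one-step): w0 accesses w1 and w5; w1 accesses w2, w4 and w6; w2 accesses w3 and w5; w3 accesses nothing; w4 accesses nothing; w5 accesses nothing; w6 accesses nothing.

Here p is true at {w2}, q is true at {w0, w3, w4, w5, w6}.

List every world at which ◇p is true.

{w1}

w0: successors {w1, w5}; p there: w1:F, w5:F. ✗
w1: successors {w2, w4, w6}; p there: w2:T, w4:F, w6:F. ✓
w2: successors {w3, w5}; p there: w3:F, w5:F. ✗
w3: no successors, so ◇p fails. ✗
w4: no successors, so ◇p fails. ✗
w5: no successors, so ◇p fails. ✗
w6: no successors, so ◇p fails. ✗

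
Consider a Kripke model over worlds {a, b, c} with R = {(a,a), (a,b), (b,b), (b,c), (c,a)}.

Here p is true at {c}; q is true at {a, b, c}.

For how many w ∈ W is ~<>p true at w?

2

a: <>p is F. ✓
b: <>p is T. ✗
c: <>p is F. ✓
Satisfying worlds: {a, c}.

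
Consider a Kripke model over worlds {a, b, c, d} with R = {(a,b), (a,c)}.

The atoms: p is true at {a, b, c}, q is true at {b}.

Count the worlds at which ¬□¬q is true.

a: □¬q is F. ✓
b: □¬q is T. ✗
c: □¬q is T. ✗
d: □¬q is T. ✗
Satisfying worlds: {a}.

1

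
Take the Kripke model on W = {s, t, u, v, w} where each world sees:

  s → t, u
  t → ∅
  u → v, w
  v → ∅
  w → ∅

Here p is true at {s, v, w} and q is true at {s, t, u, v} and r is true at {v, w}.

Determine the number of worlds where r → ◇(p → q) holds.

3

s: r is F, ◇(p → q) is T. ✓
t: r is F, ◇(p → q) is F. ✓
u: r is F, ◇(p → q) is T. ✓
v: r is T, ◇(p → q) is F. ✗
w: r is T, ◇(p → q) is F. ✗
Satisfying worlds: {s, t, u}.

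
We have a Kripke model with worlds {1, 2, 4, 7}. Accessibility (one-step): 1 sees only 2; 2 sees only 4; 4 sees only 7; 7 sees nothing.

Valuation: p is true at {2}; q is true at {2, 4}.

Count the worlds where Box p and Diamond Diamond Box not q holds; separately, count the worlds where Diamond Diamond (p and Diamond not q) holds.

1 and 0

For Box p and Diamond Diamond Box not q:
1: Box p is T, Diamond Diamond Box not q is T. ✓
2: Box p is F, Diamond Diamond Box not q is T. ✗
4: Box p is F, Diamond Diamond Box not q is F. ✗
7: Box p is T, Diamond Diamond Box not q is F. ✗
— 1 world.
For Diamond Diamond (p and Diamond not q):
1: successors {2}; Diamond (p and Diamond not q) there: 2:F. ✗
2: successors {4}; Diamond (p and Diamond not q) there: 4:F. ✗
4: successors {7}; Diamond (p and Diamond not q) there: 7:F. ✗
7: no successors, so Diamond Diamond (p and Diamond not q) fails. ✗
— 0 worlds.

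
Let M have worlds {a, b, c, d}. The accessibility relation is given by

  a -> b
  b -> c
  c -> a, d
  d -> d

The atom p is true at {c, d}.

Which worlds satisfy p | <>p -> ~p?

a: p | <>p is F, ~p is T. ✓
b: p | <>p is T, ~p is T. ✓
c: p | <>p is T, ~p is F. ✗
d: p | <>p is T, ~p is F. ✗

{a, b}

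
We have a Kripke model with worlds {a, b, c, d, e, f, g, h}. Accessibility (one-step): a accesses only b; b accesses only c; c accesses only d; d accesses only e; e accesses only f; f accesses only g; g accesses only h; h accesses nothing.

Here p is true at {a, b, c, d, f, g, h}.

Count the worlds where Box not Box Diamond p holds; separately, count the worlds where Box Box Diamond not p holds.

For Box not Box Diamond p:
a: successors {b}; not Box Diamond p there: b:F. ✗
b: successors {c}; not Box Diamond p there: c:T. ✓
c: successors {d}; not Box Diamond p there: d:F. ✗
d: successors {e}; not Box Diamond p there: e:F. ✗
e: successors {f}; not Box Diamond p there: f:F. ✗
f: successors {g}; not Box Diamond p there: g:T. ✓
g: successors {h}; not Box Diamond p there: h:F. ✗
h: no successors, so Box not Box Diamond p holds vacuously. ✓
— 3 worlds.
For Box Box Diamond not p:
a: successors {b}; Box Diamond not p there: b:F. ✗
b: successors {c}; Box Diamond not p there: c:T. ✓
c: successors {d}; Box Diamond not p there: d:F. ✗
d: successors {e}; Box Diamond not p there: e:F. ✗
e: successors {f}; Box Diamond not p there: f:F. ✗
f: successors {g}; Box Diamond not p there: g:F. ✗
g: successors {h}; Box Diamond not p there: h:T. ✓
h: no successors, so Box Box Diamond not p holds vacuously. ✓
— 3 worlds.

3 and 3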